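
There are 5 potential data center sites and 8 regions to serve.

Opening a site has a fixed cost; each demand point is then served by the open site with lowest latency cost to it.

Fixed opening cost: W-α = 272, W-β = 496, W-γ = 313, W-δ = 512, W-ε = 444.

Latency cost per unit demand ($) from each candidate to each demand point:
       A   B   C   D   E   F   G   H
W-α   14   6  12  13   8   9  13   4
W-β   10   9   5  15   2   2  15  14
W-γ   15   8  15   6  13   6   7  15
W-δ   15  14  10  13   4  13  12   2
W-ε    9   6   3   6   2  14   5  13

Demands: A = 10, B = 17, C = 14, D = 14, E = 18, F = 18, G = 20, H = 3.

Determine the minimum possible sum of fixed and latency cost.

Open {W-ε}: assign each demand point to its cheapest open site.
  A→W-ε 10×9=90, B→W-ε 17×6=102, C→W-ε 14×3=42, D→W-ε 14×6=84, E→W-ε 18×2=36, F→W-ε 18×14=252, G→W-ε 20×5=100, H→W-ε 3×13=39
  latency cost 745, fixed 444 → total 1189.
Compare {W-α, W-ε}: latency cost 628 + fixed 716 = 1344.
Compare {W-γ, W-ε}: latency cost 601 + fixed 757 = 1358.
Compare {W-γ}: latency cost 1107 + fixed 313 = 1420.
All other subsets cost ≥ 1344. Minimum total cost: 1189.

1189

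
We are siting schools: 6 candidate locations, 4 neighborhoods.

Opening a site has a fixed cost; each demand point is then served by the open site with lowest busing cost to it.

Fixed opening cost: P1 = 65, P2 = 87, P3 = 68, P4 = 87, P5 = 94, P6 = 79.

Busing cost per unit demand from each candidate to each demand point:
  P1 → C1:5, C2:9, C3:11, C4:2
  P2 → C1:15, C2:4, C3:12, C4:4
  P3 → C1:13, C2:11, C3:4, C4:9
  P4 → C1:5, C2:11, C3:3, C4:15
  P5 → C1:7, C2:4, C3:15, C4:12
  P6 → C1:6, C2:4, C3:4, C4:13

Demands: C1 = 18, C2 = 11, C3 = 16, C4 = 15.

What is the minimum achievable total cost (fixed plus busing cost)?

Open {P1, P6}: assign each demand point to its cheapest open site.
  C1→P1 18×5=90, C2→P6 11×4=44, C3→P6 16×4=64, C4→P1 15×2=30
  busing cost 228, fixed 144 → total 372.
Compare {P1, P3}: busing cost 283 + fixed 133 = 416.
Compare {P2, P4}: busing cost 242 + fixed 174 = 416.
Compare {P1, P4}: busing cost 267 + fixed 152 = 419.
All other subsets cost ≥ 416. Minimum total cost: 372.

372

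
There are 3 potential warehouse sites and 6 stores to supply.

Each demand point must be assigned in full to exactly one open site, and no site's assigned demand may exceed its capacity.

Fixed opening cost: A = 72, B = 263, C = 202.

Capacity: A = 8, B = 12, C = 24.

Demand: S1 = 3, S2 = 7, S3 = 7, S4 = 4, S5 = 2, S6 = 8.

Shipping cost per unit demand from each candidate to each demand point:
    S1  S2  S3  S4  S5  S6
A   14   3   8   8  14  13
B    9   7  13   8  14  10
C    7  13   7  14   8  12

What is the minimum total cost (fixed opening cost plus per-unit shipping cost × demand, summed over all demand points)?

533

Open {A, C}; cheapest assignment that respects the capacities:
  A (cap 8, load 7): S2 — cost 7×3 = 21
  C (cap 24, load 24): S1, S3, S4, S5, S6 — cost 3×7 + 7×7 + 4×14 + 2×8 + 8×12 = 238
  Shipping 259, fixed 274 → total 533.
  Any other capacity-feasible assignment to {A, C} ships for at least 259.
Compare {B, C}: its best feasible assignment gives total 728.
Compare {A, B, C}: its best feasible assignment gives total 756.
Every other set of open sites that can feasibly serve all demand totals ≥ 728 even under its best assignment. Minimum: 533.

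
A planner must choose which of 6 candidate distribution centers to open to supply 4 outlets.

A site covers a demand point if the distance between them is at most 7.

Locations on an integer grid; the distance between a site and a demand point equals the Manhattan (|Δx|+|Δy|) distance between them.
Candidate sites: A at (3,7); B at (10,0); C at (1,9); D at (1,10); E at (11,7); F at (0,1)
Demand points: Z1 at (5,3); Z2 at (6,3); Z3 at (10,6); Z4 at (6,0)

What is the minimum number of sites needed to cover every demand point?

2

Coverage sets (demand points within 7 of each site):
  A: {Z1, Z2}
  B: {Z2, Z3, Z4}
  C: {}
  D: {}
  E: {Z3}
  F: {Z1, Z4}
No single site covers all 4 demand points.
But {A, B} covers everything, so the minimum is 2.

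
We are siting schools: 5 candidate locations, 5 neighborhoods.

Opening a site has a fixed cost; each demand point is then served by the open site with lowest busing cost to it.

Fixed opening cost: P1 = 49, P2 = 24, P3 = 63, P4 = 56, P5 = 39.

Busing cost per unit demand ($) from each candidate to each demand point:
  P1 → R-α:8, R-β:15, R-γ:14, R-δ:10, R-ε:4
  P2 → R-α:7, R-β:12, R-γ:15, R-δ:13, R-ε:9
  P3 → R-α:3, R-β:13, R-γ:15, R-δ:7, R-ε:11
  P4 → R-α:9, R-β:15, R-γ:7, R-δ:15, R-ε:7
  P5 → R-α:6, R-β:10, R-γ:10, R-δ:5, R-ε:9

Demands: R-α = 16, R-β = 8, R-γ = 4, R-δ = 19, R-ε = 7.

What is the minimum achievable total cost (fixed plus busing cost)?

Open {P5}: assign each demand point to its cheapest open site.
  R-α→P5 16×6=96, R-β→P5 8×10=80, R-γ→P5 4×10=40, R-δ→P5 19×5=95, R-ε→P5 7×9=63
  busing cost 374, fixed 39 → total 413.
Compare {P1, P5}: busing cost 339 + fixed 88 = 427.
Compare {P3, P5}: busing cost 326 + fixed 102 = 428.
Compare {P2, P5}: busing cost 374 + fixed 63 = 437.
All other subsets cost ≥ 427. Minimum total cost: 413.

413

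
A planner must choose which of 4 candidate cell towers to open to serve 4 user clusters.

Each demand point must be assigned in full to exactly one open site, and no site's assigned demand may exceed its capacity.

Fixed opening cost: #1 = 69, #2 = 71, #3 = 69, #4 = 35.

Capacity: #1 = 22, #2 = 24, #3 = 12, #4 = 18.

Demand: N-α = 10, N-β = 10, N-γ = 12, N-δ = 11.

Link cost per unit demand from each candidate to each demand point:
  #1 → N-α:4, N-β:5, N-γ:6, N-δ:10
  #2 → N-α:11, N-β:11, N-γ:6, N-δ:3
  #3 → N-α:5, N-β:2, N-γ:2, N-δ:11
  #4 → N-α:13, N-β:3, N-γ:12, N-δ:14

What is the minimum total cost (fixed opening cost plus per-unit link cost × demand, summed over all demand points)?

335

Open {#1, #2}; cheapest assignment that respects the capacities:
  #1 (cap 22, load 20): N-α, N-β — cost 10×4 + 10×5 = 90
  #2 (cap 24, load 23): N-γ, N-δ — cost 12×6 + 11×3 = 105
  Shipping 195, fixed 140 → total 335.
  Any other capacity-feasible assignment to {#1, #2} ships for at least 195.
Compare {#1, #2, #4}: its best feasible assignment gives total 350.
Compare {#1, #2, #3}: its best feasible assignment gives total 356.
Every other set of open sites that can feasibly serve all demand totals ≥ 350 even under its best assignment. Minimum: 335.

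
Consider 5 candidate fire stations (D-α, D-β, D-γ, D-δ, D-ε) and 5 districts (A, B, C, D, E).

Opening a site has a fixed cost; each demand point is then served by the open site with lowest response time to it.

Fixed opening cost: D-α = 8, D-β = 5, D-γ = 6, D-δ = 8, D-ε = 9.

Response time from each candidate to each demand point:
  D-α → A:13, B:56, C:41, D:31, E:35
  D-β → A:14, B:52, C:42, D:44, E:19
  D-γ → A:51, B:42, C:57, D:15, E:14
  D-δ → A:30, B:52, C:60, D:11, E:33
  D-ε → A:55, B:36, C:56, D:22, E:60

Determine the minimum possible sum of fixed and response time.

138

Open {D-β, D-γ}: assign each demand point to its cheapest open site.
  A→D-β 14, B→D-γ 42, C→D-β 42, D→D-γ 15, E→D-γ 14
  response time 127, fixed 11 → total 138.
Compare {D-α, D-γ}: response time 125 + fixed 14 = 139.
Compare {D-β, D-γ, D-ε}: response time 121 + fixed 20 = 141.
Compare {D-α, D-γ, D-ε}: response time 119 + fixed 23 = 142.
All other subsets cost ≥ 139. Minimum total cost: 138.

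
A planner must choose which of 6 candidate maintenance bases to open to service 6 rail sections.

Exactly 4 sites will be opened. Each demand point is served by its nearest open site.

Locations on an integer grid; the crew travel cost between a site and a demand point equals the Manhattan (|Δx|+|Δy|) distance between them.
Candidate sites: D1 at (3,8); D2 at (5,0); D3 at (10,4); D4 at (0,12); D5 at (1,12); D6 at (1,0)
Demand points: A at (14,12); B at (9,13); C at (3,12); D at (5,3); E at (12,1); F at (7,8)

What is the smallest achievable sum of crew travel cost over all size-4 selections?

Open {D1, D2, D3, D5}.
  A→D3 12, B→D5 9, C→D5 2, D→D2 3, E→D3 5, F→D1 4  ⇒ total 35.
Compare {D1, D2, D3, D4}: total 37.
Compare {D1, D2, D3, D6}: total 38.
No size-4 selection does better; minimum is 35.

35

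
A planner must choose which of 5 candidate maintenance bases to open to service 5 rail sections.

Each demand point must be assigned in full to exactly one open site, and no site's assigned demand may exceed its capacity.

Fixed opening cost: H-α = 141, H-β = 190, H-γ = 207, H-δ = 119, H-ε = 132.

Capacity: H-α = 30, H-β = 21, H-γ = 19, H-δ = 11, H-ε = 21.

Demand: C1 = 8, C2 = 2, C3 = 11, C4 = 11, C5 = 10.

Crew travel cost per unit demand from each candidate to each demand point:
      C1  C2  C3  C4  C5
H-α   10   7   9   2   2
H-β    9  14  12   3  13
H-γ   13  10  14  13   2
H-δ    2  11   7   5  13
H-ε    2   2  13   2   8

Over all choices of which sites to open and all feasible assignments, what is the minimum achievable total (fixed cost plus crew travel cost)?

434

Open {H-α, H-ε}; cheapest assignment that respects the capacities:
  H-α (cap 30, load 21): C3, C5 — cost 11×9 + 10×2 = 119
  H-ε (cap 21, load 21): C1, C2, C4 — cost 8×2 + 2×2 + 11×2 = 42
  Shipping 161, fixed 273 → total 434.
  Any other capacity-feasible assignment to {H-α, H-ε} ships for at least 161.
Compare {H-α, H-δ, H-ε}: its best feasible assignment gives total 531.
Compare {H-α, H-β}: its best feasible assignment gives total 569.
Every other set of open sites that can feasibly serve all demand totals ≥ 531 even under its best assignment. Minimum: 434.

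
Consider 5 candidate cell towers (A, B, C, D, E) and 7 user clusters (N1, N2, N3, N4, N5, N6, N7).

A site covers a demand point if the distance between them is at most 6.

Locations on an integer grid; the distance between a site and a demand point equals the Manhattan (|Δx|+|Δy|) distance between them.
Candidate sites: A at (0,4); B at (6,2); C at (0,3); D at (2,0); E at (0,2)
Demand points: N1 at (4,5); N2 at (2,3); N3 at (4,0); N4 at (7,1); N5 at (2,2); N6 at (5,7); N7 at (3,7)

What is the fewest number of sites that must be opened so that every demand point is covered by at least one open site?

Coverage sets (demand points within 6 of each site):
  A: {N1, N2, N5, N7}
  B: {N1, N2, N3, N4, N5, N6}
  C: {N1, N2, N5}
  D: {N2, N3, N4, N5}
  E: {N2, N3, N5}
No single site covers all 7 demand points.
But {A, B} covers everything, so the minimum is 2.

2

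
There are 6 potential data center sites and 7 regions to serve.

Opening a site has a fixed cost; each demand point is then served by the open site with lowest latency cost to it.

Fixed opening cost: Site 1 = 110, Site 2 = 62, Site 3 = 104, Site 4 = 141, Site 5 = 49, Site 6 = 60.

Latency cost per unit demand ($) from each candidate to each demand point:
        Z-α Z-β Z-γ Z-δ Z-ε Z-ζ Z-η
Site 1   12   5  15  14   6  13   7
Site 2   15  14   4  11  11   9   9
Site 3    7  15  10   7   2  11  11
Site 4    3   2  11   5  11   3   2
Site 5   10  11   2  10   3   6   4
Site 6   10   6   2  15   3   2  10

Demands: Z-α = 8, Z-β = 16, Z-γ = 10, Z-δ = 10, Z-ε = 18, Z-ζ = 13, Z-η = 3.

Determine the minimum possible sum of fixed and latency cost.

413

Open {Site 4, Site 6}: assign each demand point to its cheapest open site.
  Z-α→Site 4 8×3=24, Z-β→Site 4 16×2=32, Z-γ→Site 6 10×2=20, Z-δ→Site 4 10×5=50, Z-ε→Site 6 18×3=54, Z-ζ→Site 6 13×2=26, Z-η→Site 4 3×2=6
  latency cost 212, fixed 201 → total 413.
Compare {Site 4, Site 5}: latency cost 225 + fixed 190 = 415.
Compare {Site 4, Site 5, Site 6}: latency cost 212 + fixed 250 = 462.
Compare {Site 2, Site 4, Site 6}: latency cost 212 + fixed 263 = 475.
All other subsets cost ≥ 415. Minimum total cost: 413.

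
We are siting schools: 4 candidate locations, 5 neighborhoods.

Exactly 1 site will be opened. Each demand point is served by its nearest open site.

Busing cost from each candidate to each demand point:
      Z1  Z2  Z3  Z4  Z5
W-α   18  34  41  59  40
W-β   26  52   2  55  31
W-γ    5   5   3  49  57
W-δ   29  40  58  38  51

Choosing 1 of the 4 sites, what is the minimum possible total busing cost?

Open {W-γ}.
  Z1→W-γ 5, Z2→W-γ 5, Z3→W-γ 3, Z4→W-γ 49, Z5→W-γ 57  ⇒ total 119.
Compare {W-β}: total 166.
Compare {W-α}: total 192.
No size-1 selection does better; minimum is 119.

119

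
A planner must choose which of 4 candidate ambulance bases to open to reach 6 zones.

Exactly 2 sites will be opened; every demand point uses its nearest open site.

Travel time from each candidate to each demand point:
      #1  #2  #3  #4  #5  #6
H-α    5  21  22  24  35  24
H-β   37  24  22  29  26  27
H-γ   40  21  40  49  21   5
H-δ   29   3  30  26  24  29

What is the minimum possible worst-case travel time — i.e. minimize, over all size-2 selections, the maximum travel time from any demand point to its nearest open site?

Open {H-α, H-γ}.
  Farthest demand point is #4 at travel time 24 (to H-α); all others are ≤ 24.
With {H-α, H-δ} the worst case is 24.
With {H-α, H-β} the worst case is 26.
No size-2 selection achieves below 24.

24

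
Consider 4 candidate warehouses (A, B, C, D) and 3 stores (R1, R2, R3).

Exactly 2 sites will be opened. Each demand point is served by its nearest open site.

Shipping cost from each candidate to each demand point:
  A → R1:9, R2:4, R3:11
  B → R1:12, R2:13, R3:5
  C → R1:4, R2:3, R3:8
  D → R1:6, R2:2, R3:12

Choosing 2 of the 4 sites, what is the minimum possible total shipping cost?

Open {B, C}.
  R1→C 4, R2→C 3, R3→B 5  ⇒ total 12.
Compare {B, D}: total 13.
Compare {C, D}: total 14.
No size-2 selection does better; minimum is 12.

12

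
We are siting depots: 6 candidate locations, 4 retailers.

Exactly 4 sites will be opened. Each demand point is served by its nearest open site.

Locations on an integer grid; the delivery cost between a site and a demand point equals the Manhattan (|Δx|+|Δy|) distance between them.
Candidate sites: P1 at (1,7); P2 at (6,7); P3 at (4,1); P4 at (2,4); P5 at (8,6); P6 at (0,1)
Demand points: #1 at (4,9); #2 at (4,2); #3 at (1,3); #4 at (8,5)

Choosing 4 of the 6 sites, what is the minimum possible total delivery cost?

8

Open {P2, P3, P4, P5}.
  #1→P2 4, #2→P3 1, #3→P4 2, #4→P5 1  ⇒ total 8.
Compare {P1, P3, P4, P5}: total 9.
Compare {P2, P3, P5, P6}: total 9.
No size-4 selection does better; minimum is 8.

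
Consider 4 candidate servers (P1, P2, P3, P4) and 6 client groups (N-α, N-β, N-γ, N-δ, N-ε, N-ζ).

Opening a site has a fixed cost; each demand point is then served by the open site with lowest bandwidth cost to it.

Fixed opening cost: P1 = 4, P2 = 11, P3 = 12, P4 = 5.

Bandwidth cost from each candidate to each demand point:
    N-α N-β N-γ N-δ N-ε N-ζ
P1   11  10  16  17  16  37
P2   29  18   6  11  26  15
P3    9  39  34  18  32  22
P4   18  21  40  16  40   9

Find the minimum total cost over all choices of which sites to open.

Open {P1, P2, P4}: assign each demand point to its cheapest open site.
  N-α→P1 11, N-β→P1 10, N-γ→P2 6, N-δ→P2 11, N-ε→P1 16, N-ζ→P4 9
  bandwidth cost 63, fixed 20 → total 83.
Compare {P1, P2}: bandwidth cost 69 + fixed 15 = 84.
Compare {P1, P4}: bandwidth cost 78 + fixed 9 = 87.
Compare {P1, P2, P3, P4}: bandwidth cost 61 + fixed 32 = 93.
All other subsets cost ≥ 84. Minimum total cost: 83.

83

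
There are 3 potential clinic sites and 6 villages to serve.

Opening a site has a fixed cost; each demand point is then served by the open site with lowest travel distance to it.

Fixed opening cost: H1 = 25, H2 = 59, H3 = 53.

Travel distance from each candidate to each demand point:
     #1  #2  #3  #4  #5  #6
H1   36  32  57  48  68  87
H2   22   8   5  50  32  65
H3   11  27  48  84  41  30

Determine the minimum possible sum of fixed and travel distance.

Open {H2}: assign each demand point to its cheapest open site.
  #1→H2 22, #2→H2 8, #3→H2 5, #4→H2 50, #5→H2 32, #6→H2 65
  travel distance 182, fixed 59 → total 241.
Compare {H2, H3}: travel distance 136 + fixed 112 = 248.
Compare {H1, H2}: travel distance 180 + fixed 84 = 264.
Compare {H1, H2, H3}: travel distance 134 + fixed 137 = 271.
All other subsets cost ≥ 248. Minimum total cost: 241.

241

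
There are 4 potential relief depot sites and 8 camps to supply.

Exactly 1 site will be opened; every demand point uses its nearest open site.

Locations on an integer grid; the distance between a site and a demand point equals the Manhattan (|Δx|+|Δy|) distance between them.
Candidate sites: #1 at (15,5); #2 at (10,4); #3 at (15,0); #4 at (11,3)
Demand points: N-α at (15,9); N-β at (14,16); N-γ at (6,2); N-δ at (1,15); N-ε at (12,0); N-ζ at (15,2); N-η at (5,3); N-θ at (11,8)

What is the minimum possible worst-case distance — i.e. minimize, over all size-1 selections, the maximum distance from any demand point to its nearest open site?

20

Open {#2}.
  Farthest demand point is N-δ at distance 20 (to #2); all others are ≤ 20.
With {#4} the worst case is 22.
With {#1} the worst case is 24.
No size-1 selection achieves below 20.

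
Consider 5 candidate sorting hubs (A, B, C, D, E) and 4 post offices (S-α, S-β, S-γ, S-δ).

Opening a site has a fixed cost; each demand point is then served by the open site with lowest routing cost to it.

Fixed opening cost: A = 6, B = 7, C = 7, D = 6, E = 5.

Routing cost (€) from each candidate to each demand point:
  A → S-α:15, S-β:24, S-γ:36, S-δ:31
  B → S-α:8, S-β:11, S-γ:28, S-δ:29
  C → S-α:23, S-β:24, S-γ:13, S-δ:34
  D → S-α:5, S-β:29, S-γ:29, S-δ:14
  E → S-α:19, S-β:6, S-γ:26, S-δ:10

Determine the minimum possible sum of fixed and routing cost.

52

Open {C, D, E}: assign each demand point to its cheapest open site.
  S-α→D 5, S-β→E 6, S-γ→C 13, S-δ→E 10
  routing cost 34, fixed 18 → total 52.
Compare {B, C, E}: routing cost 37 + fixed 19 = 56.
Compare {D, E}: routing cost 47 + fixed 11 = 58.
Compare {A, C, D, E}: routing cost 34 + fixed 24 = 58.
All other subsets cost ≥ 56. Minimum total cost: 52.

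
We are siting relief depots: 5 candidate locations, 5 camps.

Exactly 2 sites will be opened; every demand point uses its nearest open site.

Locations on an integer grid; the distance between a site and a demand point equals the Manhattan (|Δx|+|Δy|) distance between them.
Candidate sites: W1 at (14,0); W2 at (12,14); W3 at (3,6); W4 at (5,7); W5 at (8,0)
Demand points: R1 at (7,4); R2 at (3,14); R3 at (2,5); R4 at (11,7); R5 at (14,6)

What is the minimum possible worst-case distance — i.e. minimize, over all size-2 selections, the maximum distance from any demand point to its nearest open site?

9

Open {W1, W3}.
  Farthest demand point is R4 at distance 9 (to W3); all others are ≤ 9.
With {W1, W4} the worst case is 9.
With {W2, W3} the worst case is 10.
No size-2 selection achieves below 9.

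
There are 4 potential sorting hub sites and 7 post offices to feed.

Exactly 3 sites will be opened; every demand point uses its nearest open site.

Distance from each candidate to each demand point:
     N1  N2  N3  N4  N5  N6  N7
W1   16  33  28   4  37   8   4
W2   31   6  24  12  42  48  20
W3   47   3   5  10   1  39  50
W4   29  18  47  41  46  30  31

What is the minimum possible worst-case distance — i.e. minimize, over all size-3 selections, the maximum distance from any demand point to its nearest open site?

Open {W1, W2, W3}.
  Farthest demand point is N1 at distance 16 (to W1); all others are ≤ 16.
With {W1, W3, W4} the worst case is 16.
With {W2, W3, W4} the worst case is 30.
No size-3 selection achieves below 16.

16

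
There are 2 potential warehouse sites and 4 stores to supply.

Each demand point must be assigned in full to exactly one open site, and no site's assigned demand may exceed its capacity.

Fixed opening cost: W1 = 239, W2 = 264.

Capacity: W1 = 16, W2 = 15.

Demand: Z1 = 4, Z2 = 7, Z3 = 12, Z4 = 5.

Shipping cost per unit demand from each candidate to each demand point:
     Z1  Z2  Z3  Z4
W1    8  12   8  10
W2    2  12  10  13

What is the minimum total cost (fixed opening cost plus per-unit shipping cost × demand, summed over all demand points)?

780

Open {W1, W2}; cheapest assignment that respects the capacities:
  W1 (cap 16, load 16): Z1, Z3 — cost 4×8 + 12×8 = 128
  W2 (cap 15, load 12): Z2, Z4 — cost 7×12 + 5×13 = 149
  Shipping 277, fixed 503 → total 780.
  Any other capacity-feasible assignment to {W1, W2} ships for at least 277.
Total demand is 28 and no other set of sites has combined capacity ≥ 28, so {W1, W2} is the only feasible choice of open sites. Minimum: 780.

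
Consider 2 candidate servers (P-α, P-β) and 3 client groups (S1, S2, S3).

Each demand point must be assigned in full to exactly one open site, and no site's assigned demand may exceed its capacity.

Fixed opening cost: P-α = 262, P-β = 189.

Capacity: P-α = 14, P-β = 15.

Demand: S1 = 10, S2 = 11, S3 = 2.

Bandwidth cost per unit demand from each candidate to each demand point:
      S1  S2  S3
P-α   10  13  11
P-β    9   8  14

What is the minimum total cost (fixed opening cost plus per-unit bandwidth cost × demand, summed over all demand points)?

Open {P-α, P-β}; cheapest assignment that respects the capacities:
  P-α (cap 14, load 12): S1, S3 — cost 10×10 + 2×11 = 122
  P-β (cap 15, load 11): S2 — cost 11×8 = 88
  Shipping 210, fixed 451 → total 661.
  Any other capacity-feasible assignment to {P-α, P-β} ships for at least 210.
Total demand is 23 and no other set of sites has combined capacity ≥ 23, so {P-α, P-β} is the only feasible choice of open sites. Minimum: 661.

661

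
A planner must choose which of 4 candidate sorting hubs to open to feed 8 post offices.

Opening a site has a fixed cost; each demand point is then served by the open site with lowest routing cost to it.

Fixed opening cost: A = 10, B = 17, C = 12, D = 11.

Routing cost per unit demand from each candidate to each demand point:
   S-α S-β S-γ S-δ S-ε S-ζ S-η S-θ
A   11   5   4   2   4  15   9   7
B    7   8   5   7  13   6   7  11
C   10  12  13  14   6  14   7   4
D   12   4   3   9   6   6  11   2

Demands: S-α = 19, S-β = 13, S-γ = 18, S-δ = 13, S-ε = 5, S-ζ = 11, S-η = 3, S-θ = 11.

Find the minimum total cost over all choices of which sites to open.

432

Open {A, B, D}: assign each demand point to its cheapest open site.
  S-α→B 19×7=133, S-β→D 13×4=52, S-γ→D 18×3=54, S-δ→A 13×2=26, S-ε→A 5×4=20, S-ζ→B 11×6=66, S-η→B 3×7=21, S-θ→D 11×2=22
  routing cost 394, fixed 38 → total 432.
Compare {A, B, C, D}: routing cost 394 + fixed 50 = 444.
Compare {A, C, D}: routing cost 451 + fixed 33 = 484.
Compare {A, B, C}: routing cost 447 + fixed 39 = 486.
All other subsets cost ≥ 444. Minimum total cost: 432.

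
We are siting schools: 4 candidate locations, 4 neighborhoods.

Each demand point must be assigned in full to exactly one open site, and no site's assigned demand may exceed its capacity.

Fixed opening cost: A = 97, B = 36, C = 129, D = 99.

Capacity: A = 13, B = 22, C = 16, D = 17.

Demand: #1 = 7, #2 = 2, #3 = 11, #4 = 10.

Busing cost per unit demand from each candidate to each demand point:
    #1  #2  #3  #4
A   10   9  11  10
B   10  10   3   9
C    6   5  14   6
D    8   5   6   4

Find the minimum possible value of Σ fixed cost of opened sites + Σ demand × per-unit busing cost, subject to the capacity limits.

284

Open {B, D}; cheapest assignment that respects the capacities:
  B (cap 22, load 13): #2, #3 — cost 2×10 + 11×3 = 53
  D (cap 17, load 17): #1, #4 — cost 7×8 + 10×4 = 96
  Shipping 149, fixed 135 → total 284.
  Any other capacity-feasible assignment to {B, D} ships for at least 149.
Compare {B, C}: its best feasible assignment gives total 338.
Compare {A, B}: its best feasible assignment gives total 344.
Every other set of open sites that can feasibly serve all demand totals ≥ 338 even under its best assignment. Minimum: 284.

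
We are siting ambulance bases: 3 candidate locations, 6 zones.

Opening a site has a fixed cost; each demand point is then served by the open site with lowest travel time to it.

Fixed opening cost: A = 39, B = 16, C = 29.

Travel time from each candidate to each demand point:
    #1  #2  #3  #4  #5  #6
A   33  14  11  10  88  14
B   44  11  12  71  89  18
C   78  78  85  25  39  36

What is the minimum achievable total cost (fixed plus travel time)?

Open {A, C}: assign each demand point to its cheapest open site.
  #1→A 33, #2→A 14, #3→A 11, #4→A 10, #5→C 39, #6→A 14
  travel time 121, fixed 68 → total 189.
Compare {B, C}: travel time 149 + fixed 45 = 194.
Compare {A, B, C}: travel time 118 + fixed 84 = 202.
Compare {A}: travel time 170 + fixed 39 = 209.
All other subsets cost ≥ 194. Minimum total cost: 189.

189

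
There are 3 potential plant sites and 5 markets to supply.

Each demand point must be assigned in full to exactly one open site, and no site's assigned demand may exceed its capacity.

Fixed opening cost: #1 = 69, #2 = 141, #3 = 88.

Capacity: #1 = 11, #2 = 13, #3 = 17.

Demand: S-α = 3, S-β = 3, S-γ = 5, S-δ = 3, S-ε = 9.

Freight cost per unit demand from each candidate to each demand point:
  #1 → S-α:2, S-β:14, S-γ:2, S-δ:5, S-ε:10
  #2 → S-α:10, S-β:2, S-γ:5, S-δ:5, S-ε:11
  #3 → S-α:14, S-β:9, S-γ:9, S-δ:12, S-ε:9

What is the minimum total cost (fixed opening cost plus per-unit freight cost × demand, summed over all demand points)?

Open {#1, #3}; cheapest assignment that respects the capacities:
  #1 (cap 11, load 11): S-α, S-γ, S-δ — cost 3×2 + 5×2 + 3×5 = 31
  #3 (cap 17, load 12): S-β, S-ε — cost 3×9 + 9×9 = 108
  Shipping 139, fixed 157 → total 296.
  Any other capacity-feasible assignment to {#1, #3} ships for at least 139.
Compare {#1, #2}: its best feasible assignment gives total 346.
Compare {#2, #3}: its best feasible assignment gives total 398.
Every other set of open sites that can feasibly serve all demand totals ≥ 346 even under its best assignment. Minimum: 296.

296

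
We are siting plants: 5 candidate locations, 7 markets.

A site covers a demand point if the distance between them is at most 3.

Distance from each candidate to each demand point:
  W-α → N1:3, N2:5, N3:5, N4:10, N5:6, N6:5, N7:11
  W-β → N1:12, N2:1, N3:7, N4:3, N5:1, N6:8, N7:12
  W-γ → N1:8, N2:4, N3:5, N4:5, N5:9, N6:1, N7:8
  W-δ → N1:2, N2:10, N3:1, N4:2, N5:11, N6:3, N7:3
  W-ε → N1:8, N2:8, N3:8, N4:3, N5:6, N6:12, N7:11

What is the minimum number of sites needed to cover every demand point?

Coverage sets (demand points within 3 of each site):
  W-α: {N1}
  W-β: {N2, N4, N5}
  W-γ: {N6}
  W-δ: {N1, N3, N4, N6, N7}
  W-ε: {N4}
No single site covers all 7 demand points.
But {W-β, W-δ} covers everything, so the minimum is 2.

2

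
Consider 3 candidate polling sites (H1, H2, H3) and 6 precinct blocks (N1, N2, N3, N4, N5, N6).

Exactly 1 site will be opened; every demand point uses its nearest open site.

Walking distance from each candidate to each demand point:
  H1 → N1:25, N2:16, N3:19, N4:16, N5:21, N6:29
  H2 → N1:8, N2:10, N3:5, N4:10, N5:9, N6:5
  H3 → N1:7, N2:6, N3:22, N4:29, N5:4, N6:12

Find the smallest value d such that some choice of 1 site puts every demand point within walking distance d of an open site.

Open {H2}.
  Farthest demand point is N2 at walking distance 10 (to H2); all others are ≤ 10.
With {H1} the worst case is 29.
With {H3} the worst case is 29.
No size-1 selection achieves below 10.

10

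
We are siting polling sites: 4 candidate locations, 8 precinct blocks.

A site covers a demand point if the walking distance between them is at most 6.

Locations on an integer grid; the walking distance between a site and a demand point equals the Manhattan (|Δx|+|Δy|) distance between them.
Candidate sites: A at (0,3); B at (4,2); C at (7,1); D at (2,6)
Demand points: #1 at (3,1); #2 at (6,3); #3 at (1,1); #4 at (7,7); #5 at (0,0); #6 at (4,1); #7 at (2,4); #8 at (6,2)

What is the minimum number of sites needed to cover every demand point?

2

Coverage sets (demand points within 6 of each site):
  A: {#1, #2, #3, #5, #6, #7}
  B: {#1, #2, #3, #5, #6, #7, #8}
  C: {#1, #2, #3, #4, #6, #8}
  D: {#1, #3, #4, #7}
No single site covers all 8 demand points.
But {A, C} covers everything, so the minimum is 2.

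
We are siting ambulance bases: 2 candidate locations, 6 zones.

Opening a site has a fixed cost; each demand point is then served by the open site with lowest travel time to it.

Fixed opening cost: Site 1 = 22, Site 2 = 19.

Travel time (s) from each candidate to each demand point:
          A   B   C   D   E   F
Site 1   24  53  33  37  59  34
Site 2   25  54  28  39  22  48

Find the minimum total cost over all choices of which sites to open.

Open {Site 2}: assign each demand point to its cheapest open site.
  A→Site 2 25, B→Site 2 54, C→Site 2 28, D→Site 2 39, E→Site 2 22, F→Site 2 48
  travel time 216, fixed 19 → total 235.
Compare {Site 1, Site 2}: travel time 198 + fixed 41 = 239.
Compare {Site 1}: travel time 240 + fixed 22 = 262.

235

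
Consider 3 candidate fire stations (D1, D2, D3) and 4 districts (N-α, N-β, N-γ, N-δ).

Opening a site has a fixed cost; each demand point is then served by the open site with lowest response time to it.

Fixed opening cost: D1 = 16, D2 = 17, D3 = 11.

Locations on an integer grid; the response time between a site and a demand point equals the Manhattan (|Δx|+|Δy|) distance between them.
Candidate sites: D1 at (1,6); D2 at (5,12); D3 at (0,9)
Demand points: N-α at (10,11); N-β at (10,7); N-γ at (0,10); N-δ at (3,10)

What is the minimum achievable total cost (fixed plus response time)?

40

Open {D3}: assign each demand point to its cheapest open site.
  N-α→D3 12, N-β→D3 12, N-γ→D3 1, N-δ→D3 4
  response time 29, fixed 11 → total 40.
Compare {D2}: response time 27 + fixed 17 = 44.
Compare {D2, D3}: response time 21 + fixed 28 = 49.
Compare {D1}: response time 35 + fixed 16 = 51.
All other subsets cost ≥ 44. Minimum total cost: 40.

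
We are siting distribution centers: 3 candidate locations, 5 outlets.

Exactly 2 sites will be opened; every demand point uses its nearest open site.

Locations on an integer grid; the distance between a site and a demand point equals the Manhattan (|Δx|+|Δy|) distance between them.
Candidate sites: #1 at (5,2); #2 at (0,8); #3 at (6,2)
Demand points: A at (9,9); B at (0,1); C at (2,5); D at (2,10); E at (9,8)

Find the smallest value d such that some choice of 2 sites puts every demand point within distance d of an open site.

10

Open {#1, #2}.
  Farthest demand point is A at distance 10 (to #2); all others are ≤ 10.
With {#2, #3} the worst case is 10.
With {#1, #3} the worst case is 11.
No size-2 selection achieves below 10.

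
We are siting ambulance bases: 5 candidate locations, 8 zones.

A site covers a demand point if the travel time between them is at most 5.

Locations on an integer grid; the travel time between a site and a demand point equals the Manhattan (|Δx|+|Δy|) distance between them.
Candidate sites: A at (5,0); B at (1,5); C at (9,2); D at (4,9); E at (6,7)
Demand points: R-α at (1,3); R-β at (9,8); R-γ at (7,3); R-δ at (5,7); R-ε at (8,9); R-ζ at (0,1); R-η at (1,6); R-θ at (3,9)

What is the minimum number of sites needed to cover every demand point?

2

Coverage sets (demand points within 5 of each site):
  A: {R-γ}
  B: {R-α, R-ζ, R-η}
  C: {R-γ}
  D: {R-δ, R-ε, R-θ}
  E: {R-β, R-γ, R-δ, R-ε, R-θ}
No single site covers all 8 demand points.
But {B, E} covers everything, so the minimum is 2.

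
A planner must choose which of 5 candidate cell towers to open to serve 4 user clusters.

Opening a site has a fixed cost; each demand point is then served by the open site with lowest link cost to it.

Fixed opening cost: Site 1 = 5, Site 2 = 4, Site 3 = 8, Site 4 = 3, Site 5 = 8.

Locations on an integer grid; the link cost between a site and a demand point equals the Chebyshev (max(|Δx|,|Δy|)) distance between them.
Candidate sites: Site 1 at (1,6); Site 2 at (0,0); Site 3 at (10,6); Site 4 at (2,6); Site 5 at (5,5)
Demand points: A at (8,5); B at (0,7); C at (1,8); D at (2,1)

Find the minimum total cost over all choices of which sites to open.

Open {Site 4}: assign each demand point to its cheapest open site.
  A→Site 4 6, B→Site 4 2, C→Site 4 2, D→Site 4 5
  link cost 15, fixed 3 → total 18.
Compare {Site 2, Site 4}: link cost 12 + fixed 7 = 19.
Compare {Site 1}: link cost 15 + fixed 5 = 20.
Compare {Site 1, Site 2}: link cost 12 + fixed 9 = 21.
All other subsets cost ≥ 19. Minimum total cost: 18.

18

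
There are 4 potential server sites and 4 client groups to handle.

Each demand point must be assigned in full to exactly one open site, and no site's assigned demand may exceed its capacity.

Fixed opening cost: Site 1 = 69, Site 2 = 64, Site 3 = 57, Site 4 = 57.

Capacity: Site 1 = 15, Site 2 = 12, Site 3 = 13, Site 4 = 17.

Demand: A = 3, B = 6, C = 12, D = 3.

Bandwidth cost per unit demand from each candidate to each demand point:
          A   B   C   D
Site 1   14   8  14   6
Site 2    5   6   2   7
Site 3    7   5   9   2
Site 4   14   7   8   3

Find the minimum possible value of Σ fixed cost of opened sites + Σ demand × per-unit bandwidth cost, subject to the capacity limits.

202

Open {Site 2, Site 3}; cheapest assignment that respects the capacities:
  Site 2 (cap 12, load 12): C — cost 12×2 = 24
  Site 3 (cap 13, load 12): A, B, D — cost 3×7 + 6×5 + 3×2 = 57
  Shipping 81, fixed 121 → total 202.
  Any other capacity-feasible assignment to {Site 2, Site 3} ships for at least 81.
Compare {Site 2, Site 4}: its best feasible assignment gives total 238.
Compare {Site 2, Site 3, Site 4}: its best feasible assignment gives total 259.
Every other set of open sites that can feasibly serve all demand totals ≥ 238 even under its best assignment. Minimum: 202.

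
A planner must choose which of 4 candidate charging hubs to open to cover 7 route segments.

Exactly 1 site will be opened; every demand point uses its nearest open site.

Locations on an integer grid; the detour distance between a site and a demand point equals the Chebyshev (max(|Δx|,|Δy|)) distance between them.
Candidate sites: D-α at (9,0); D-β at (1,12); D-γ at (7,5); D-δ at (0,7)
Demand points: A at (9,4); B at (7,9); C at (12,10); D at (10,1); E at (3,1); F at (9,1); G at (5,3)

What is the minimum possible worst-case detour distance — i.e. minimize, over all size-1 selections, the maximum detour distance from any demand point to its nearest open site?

Open {D-γ}.
  Farthest demand point is C at detour distance 5 (to D-γ); all others are ≤ 5.
With {D-α} the worst case is 10.
With {D-β} the worst case is 11.
No size-1 selection achieves below 5.

5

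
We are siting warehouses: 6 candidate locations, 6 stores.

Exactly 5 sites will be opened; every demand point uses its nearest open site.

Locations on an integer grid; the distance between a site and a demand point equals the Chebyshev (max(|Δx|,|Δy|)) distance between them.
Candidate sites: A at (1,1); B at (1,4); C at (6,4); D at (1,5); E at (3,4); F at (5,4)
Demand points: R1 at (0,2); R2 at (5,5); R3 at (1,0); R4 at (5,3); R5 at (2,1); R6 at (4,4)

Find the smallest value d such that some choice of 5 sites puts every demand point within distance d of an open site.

Open {A, B, C, D, E}.
  Farthest demand point is R1 at distance 1 (to A); all others are ≤ 1.
With {A, B, C, D, F} the worst case is 1.
With {A, B, C, E, F} the worst case is 1.
No size-5 selection achieves below 1.

1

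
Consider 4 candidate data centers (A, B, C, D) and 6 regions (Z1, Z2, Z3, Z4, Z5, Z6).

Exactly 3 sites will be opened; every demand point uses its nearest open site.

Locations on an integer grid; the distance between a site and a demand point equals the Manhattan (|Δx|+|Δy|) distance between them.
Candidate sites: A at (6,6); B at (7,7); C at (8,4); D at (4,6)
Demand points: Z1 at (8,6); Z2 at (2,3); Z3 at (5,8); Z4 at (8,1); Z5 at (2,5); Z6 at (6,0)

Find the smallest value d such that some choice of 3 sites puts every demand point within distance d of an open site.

Open {A, C, D}.
  Farthest demand point is Z6 at distance 6 (to A); all others are ≤ 6.
With {B, C, D} the worst case is 6.
With {A, B, C} the worst case is 7.
No size-3 selection achieves below 6.

6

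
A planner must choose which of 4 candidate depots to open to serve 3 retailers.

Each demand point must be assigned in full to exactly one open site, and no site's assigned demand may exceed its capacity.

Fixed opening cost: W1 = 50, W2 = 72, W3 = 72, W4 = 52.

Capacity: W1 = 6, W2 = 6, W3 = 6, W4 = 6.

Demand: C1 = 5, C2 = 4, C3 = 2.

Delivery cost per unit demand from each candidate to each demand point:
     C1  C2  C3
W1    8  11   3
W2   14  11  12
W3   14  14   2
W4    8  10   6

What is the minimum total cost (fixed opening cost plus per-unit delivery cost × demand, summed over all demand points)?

192

Open {W1, W4}; cheapest assignment that respects the capacities:
  W1 (cap 6, load 6): C2, C3 — cost 4×11 + 2×3 = 50
  W4 (cap 6, load 5): C1 — cost 5×8 = 40
  Shipping 90, fixed 102 → total 192.
  Any other capacity-feasible assignment to {W1, W4} ships for at least 90.
Compare {W1, W3}: its best feasible assignment gives total 222.
Compare {W3, W4}: its best feasible assignment gives total 224.
Every other set of open sites that can feasibly serve all demand totals ≥ 222 even under its best assignment. Minimum: 192.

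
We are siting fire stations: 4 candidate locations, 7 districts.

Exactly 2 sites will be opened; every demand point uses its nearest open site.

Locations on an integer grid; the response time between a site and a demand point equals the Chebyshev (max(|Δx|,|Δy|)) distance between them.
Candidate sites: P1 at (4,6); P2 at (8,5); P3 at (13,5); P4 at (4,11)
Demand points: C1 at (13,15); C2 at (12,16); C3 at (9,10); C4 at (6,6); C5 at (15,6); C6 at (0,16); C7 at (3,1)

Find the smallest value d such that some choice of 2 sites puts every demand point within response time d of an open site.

Open {P2, P4}.
  Farthest demand point is C1 at response time 9 (to P4); all others are ≤ 9.
With {P1, P2} the worst case is 10.
With {P1, P3} the worst case is 10.
No size-2 selection achieves below 9.

9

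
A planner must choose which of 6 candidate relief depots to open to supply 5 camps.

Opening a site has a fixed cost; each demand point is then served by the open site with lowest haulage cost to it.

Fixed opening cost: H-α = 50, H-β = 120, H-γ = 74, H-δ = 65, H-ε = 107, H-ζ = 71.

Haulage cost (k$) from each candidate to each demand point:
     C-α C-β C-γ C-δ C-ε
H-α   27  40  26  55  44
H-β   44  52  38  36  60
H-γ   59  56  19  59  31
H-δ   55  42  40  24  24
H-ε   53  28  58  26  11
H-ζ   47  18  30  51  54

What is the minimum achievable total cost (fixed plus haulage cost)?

242

Open {H-α}: assign each demand point to its cheapest open site.
  C-α→H-α 27, C-β→H-α 40, C-γ→H-α 26, C-δ→H-α 55, C-ε→H-α 44
  haulage cost 192, fixed 50 → total 242.
Compare {H-δ}: haulage cost 185 + fixed 65 = 250.
Compare {H-α, H-δ}: haulage cost 141 + fixed 115 = 256.
Compare {H-ζ}: haulage cost 200 + fixed 71 = 271.
All other subsets cost ≥ 250. Minimum total cost: 242.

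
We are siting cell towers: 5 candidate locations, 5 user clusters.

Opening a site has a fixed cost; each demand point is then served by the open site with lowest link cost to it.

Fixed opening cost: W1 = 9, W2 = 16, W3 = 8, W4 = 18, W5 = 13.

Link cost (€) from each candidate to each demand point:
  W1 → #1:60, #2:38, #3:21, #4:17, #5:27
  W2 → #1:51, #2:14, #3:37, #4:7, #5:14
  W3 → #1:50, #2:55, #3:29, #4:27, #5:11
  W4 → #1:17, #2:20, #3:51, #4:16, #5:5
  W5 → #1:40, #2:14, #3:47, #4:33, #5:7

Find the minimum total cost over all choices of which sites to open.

Open {W1, W4}: assign each demand point to its cheapest open site.
  #1→W4 17, #2→W4 20, #3→W1 21, #4→W4 16, #5→W4 5
  link cost 79, fixed 27 → total 106.
Compare {W1, W2, W4}: link cost 64 + fixed 43 = 107.
Compare {W3, W4}: link cost 87 + fixed 26 = 113.
Compare {W1, W4, W5}: link cost 73 + fixed 40 = 113.
All other subsets cost ≥ 107. Minimum total cost: 106.

106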